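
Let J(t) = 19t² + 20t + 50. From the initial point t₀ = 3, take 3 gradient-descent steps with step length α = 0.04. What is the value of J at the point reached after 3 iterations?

J′(t) = 38t + 20
t₁ = 3 − 0.04·134 = -2.36
t₂ = -2.36 − 0.04·(-69.68) = 0.4272
t₃ = 0.4272 − 0.04·36.2336 = -1.022144
J(-1.022144) = 49.407908777984

49.407908777984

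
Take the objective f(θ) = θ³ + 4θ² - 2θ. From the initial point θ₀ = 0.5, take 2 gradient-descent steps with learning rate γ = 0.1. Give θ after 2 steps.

0.2298125

f′(θ) = 3θ² + 8θ - 2
Step 1: f′(0.5) = 2.75; θ₁ = 0.5 − 0.1·2.75 = 0.225
Step 2: f′(0.225) = -0.048125; θ₂ = 0.225 − 0.1·(-0.048125) = 0.2298125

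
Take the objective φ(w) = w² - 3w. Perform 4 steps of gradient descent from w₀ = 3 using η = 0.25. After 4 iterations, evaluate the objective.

-2.2412109375

φ′(w) = 2w - 3
w₁ = 3 − 0.25·3 = 2.25
w₂ = 2.25 − 0.25·1.5 = 1.875
w₃ = 1.875 − 0.25·0.75 = 1.6875
w₄ = 1.6875 − 0.25·0.375 = 1.59375
φ(1.59375) = -2.2412109375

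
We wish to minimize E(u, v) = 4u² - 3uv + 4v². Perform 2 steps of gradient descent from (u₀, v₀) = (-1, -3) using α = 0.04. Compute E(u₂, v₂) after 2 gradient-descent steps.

9.27379456

∇E = (8u - 3v, -3u + 8v)
(u₁, v₁) = (-1, -3) − 0.04·(1, -21) = (-1.04, -2.16)
(u₂, v₂) = (-1.04, -2.16) − 0.04·(-1.84, -14.16) = (-0.9664, -1.5936)
E(-0.9664, -1.5936) = 9.27379456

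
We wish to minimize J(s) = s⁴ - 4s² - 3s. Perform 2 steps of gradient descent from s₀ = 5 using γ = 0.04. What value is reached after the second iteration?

357.31672832

J′(s) = 4s³ - 8s - 3
Step 1: J′(5) = 457; s₁ = 5 − 0.04·457 = -13.28
Step 2: J′(-13.28) = -9264.918208; s₂ = -13.28 − 0.04·(-9264.918208) = 357.31672832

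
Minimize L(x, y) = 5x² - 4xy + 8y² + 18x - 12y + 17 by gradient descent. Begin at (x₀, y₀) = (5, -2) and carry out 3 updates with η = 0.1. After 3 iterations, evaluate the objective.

60.613888

∇L = (10x - 4y + 18, -4x + 16y - 12)
Step 1: at (5, -2), ∇L = (76, -64) → (5, -2) − 0.1·(76, -64) = (-2.6, 4.4)
Step 2: at (-2.6, 4.4), ∇L = (-25.6, 68.8) → (-2.6, 4.4) − 0.1·(-25.6, 68.8) = (-0.04, -2.48)
Step 3: at (-0.04, -2.48), ∇L = (27.52, -51.52) → (-0.04, -2.48) − 0.1·(27.52, -51.52) = (-2.792, 2.672)
L(-2.792, 2.672) = 60.613888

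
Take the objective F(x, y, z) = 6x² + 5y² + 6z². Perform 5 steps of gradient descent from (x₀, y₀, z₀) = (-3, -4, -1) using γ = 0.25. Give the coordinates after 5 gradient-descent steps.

(96, 30.375, 32)

∇F = (12x, 10y, 12z)
Step 1: at (-3, -4, -1), ∇F = (-36, -40, -12) → (-3, -4, -1) − 0.25·(-36, -40, -12) = (6, 6, 2)
Step 2: at (6, 6, 2), ∇F = (72, 60, 24) → (6, 6, 2) − 0.25·(72, 60, 24) = (-12, -9, -4)
Step 3: at (-12, -9, -4), ∇F = (-144, -90, -48) → (-12, -9, -4) − 0.25·(-144, -90, -48) = (24, 13.5, 8)
Step 4: at (24, 13.5, 8), ∇F = (288, 135, 96) → (24, 13.5, 8) − 0.25·(288, 135, 96) = (-48, -20.25, -16)
Step 5: at (-48, -20.25, -16), ∇F = (-576, -202.5, -192) → (-48, -20.25, -16) − 0.25·(-576, -202.5, -192) = (96, 30.375, 32)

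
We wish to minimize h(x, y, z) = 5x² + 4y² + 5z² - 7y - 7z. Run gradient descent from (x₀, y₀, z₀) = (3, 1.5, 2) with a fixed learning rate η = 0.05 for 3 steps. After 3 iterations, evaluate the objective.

∇h = (10x, 8y - 7, 10z - 7)
(x₁, y₁, z₁) = (3, 1.5, 2) − 0.05·(30, 5, 13) = (1.5, 1.25, 1.35)
(x₂, y₂, z₂) = (1.5, 1.25, 1.35) − 0.05·(15, 3, 6.5) = (0.75, 1.1, 1.025)
(x₃, y₃, z₃) = (0.75, 1.1, 1.025) − 0.05·(7.5, 1.8, 3.25) = (0.375, 1.01, 0.8625)
h(0.375, 1.01, 0.8625) = -4.60444375

-4.60444375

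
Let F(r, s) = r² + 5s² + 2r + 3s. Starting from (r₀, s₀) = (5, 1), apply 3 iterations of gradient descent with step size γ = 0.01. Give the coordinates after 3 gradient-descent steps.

∇F = (2r + 2, 10s + 3)
(r₁, s₁) = (5, 1) − 0.01·(12, 13) = (4.88, 0.87)
(r₂, s₂) = (4.88, 0.87) − 0.01·(11.76, 11.7) = (4.7624, 0.753)
(r₃, s₃) = (4.7624, 0.753) − 0.01·(11.5248, 10.53) = (4.647152, 0.6477)

(4.647152, 0.6477)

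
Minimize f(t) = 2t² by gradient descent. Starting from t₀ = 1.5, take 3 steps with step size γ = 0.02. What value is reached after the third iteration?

f′(t) = 4t
Step 1: f′(1.5) = 6; t₁ = 1.5 − 0.02·6 = 1.38
Step 2: f′(1.38) = 5.52; t₂ = 1.38 − 0.02·5.52 = 1.2696
Step 3: f′(1.2696) = 5.0784; t₃ = 1.2696 − 0.02·5.0784 = 1.168032

1.168032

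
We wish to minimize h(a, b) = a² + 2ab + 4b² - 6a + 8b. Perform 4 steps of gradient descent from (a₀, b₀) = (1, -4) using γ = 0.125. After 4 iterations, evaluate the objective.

-23.31060791015625

∇h = (2a + 2b - 6, 2a + 8b + 8)
Step 1: at (1, -4), ∇h = (-12, -22) → (1, -4) − 0.125·(-12, -22) = (2.5, -1.25)
Step 2: at (2.5, -1.25), ∇h = (-3.5, 3) → (2.5, -1.25) − 0.125·(-3.5, 3) = (2.9375, -1.625)
Step 3: at (2.9375, -1.625), ∇h = (-3.375, 0.875) → (2.9375, -1.625) − 0.125·(-3.375, 0.875) = (3.359375, -1.734375)
Step 4: at (3.359375, -1.734375), ∇h = (-2.75, 0.84375) → (3.359375, -1.734375) − 0.125·(-2.75, 0.84375) = (3.703125, -1.83984375)
h(3.703125, -1.83984375) = -23.31060791015625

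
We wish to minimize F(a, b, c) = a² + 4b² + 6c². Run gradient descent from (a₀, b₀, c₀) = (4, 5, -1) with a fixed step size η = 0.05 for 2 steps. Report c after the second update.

∇F = (2a, 8b, 12c)
Step 1: at (4, 5, -1), ∇F = (8, 40, -12) → (4, 5, -1) − 0.05·(8, 40, -12) = (3.6, 3, -0.4)
Step 2: at (3.6, 3, -0.4), ∇F = (7.2, 24, -4.8) → (3.6, 3, -0.4) − 0.05·(7.2, 24, -4.8) = (3.24, 1.8, -0.16)
c = -0.16

-0.16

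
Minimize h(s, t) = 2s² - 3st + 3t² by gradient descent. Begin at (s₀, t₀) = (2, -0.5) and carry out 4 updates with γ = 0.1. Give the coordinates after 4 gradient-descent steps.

∇h = (4s - 3t, -3s + 6t)
(s₁, t₁) = (2, -0.5) − 0.1·(9.5, -9) = (1.05, 0.4)
(s₂, t₂) = (1.05, 0.4) − 0.1·(3, -0.75) = (0.75, 0.475)
(s₃, t₃) = (0.75, 0.475) − 0.1·(1.575, 0.6) = (0.5925, 0.415)
(s₄, t₄) = (0.5925, 0.415) − 0.1·(1.125, 0.7125) = (0.48, 0.34375)

(0.48, 0.34375)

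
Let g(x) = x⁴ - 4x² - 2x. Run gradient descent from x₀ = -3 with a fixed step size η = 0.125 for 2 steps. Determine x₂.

g′(x) = 4x³ - 8x - 2
x₁ = -3 − 0.125·(-86) = 7.75
x₂ = 7.75 − 0.125·1797.9375 = -216.9921875

-216.9921875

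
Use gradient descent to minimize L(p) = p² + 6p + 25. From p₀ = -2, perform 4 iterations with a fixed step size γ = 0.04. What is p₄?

-2.28360704

L′(p) = 2p + 6
Step 1: L′(-2) = 2; p₁ = -2 − 0.04·2 = -2.08
Step 2: L′(-2.08) = 1.84; p₂ = -2.08 − 0.04·1.84 = -2.1536
Step 3: L′(-2.1536) = 1.6928; p₃ = -2.1536 − 0.04·1.6928 = -2.221312
Step 4: L′(-2.221312) = 1.557376; p₄ = -2.221312 − 0.04·1.557376 = -2.28360704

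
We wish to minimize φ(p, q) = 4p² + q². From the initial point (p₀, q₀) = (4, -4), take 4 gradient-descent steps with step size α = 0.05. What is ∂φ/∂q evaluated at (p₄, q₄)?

∇φ = (8p, 2q)
Step 1: at (4, -4), ∇φ = (32, -8) → (4, -4) − 0.05·(32, -8) = (2.4, -3.6)
Step 2: at (2.4, -3.6), ∇φ = (19.2, -7.2) → (2.4, -3.6) − 0.05·(19.2, -7.2) = (1.44, -3.24)
Step 3: at (1.44, -3.24), ∇φ = (11.52, -6.48) → (1.44, -3.24) − 0.05·(11.52, -6.48) = (0.864, -2.916)
Step 4: at (0.864, -2.916), ∇φ = (6.912, -5.832) → (0.864, -2.916) − 0.05·(6.912, -5.832) = (0.5184, -2.6244)
∂φ/∂q at (0.5184, -2.6244) = -5.2488

-5.2488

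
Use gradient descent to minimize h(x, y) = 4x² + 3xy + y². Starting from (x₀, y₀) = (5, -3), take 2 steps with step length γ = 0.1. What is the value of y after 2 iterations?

-3.69

∇h = (8x + 3y, 3x + 2y)
Step 1: at (5, -3), ∇h = (31, 9) → (5, -3) − 0.1·(31, 9) = (1.9, -3.9)
Step 2: at (1.9, -3.9), ∇h = (3.5, -2.1) → (1.9, -3.9) − 0.1·(3.5, -2.1) = (1.55, -3.69)
y = -3.69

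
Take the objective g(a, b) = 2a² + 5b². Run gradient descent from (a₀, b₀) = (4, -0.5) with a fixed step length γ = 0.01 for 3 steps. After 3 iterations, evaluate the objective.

∇g = (4a, 10b)
(a₁, b₁) = (4, -0.5) − 0.01·(16, -5) = (3.84, -0.45)
(a₂, b₂) = (3.84, -0.45) − 0.01·(15.36, -4.5) = (3.6864, -0.405)
(a₃, b₃) = (3.6864, -0.405) − 0.01·(14.7456, -4.05) = (3.538944, -0.3645)
g(3.538944, -0.3645) = 25.712550520272

25.712550520272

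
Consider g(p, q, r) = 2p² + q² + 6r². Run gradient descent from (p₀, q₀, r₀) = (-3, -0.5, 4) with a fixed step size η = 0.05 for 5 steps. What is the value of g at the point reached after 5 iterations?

2.029971222825

∇g = (4p, 2q, 12r)
(p₁, q₁, r₁) = (-3, -0.5, 4) − 0.05·(-12, -1, 48) = (-2.4, -0.45, 1.6)
(p₂, q₂, r₂) = (-2.4, -0.45, 1.6) − 0.05·(-9.6, -0.9, 19.2) = (-1.92, -0.405, 0.64)
(p₃, q₃, r₃) = (-1.92, -0.405, 0.64) − 0.05·(-7.68, -0.81, 7.68) = (-1.536, -0.3645, 0.256)
(p₄, q₄, r₄) = (-1.536, -0.3645, 0.256) − 0.05·(-6.144, -0.729, 3.072) = (-1.2288, -0.32805, 0.1024)
(p₅, q₅, r₅) = (-1.2288, -0.32805, 0.1024) − 0.05·(-4.9152, -0.6561, 1.2288) = (-0.98304, -0.295245, 0.04096)
g(-0.98304, -0.295245, 0.04096) = 2.029971222825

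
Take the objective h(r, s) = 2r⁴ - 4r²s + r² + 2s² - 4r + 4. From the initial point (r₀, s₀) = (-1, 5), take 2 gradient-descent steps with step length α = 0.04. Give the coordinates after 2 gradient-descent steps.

∇h = (8r³ - 8rs + 2r - 4, -4r² + 4s)
(r₁, s₁) = (-1, 5) − 0.04·(26, 16) = (-2.04, 4.36)
(r₂, s₂) = (-2.04, 4.36) − 0.04·(-4.842112, 0.7936) = (-1.84631552, 4.328256)

(-1.84631552, 4.328256)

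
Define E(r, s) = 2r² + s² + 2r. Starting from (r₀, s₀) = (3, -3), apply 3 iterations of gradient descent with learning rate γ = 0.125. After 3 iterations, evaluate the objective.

1.484619140625

∇E = (4r + 2, 2s)
(r₁, s₁) = (3, -3) − 0.125·(14, -6) = (1.25, -2.25)
(r₂, s₂) = (1.25, -2.25) − 0.125·(7, -4.5) = (0.375, -1.6875)
(r₃, s₃) = (0.375, -1.6875) − 0.125·(3.5, -3.375) = (-0.0625, -1.265625)
E(-0.0625, -1.265625) = 1.484619140625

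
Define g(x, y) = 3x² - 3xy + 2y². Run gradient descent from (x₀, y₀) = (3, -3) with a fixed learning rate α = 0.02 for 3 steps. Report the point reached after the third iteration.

(1.63524, -1.92732)

∇g = (6x - 3y, -3x + 4y)
Step 1: at (3, -3), ∇g = (27, -21) → (3, -3) − 0.02·(27, -21) = (2.46, -2.58)
Step 2: at (2.46, -2.58), ∇g = (22.5, -17.7) → (2.46, -2.58) − 0.02·(22.5, -17.7) = (2.01, -2.226)
Step 3: at (2.01, -2.226), ∇g = (18.738, -14.934) → (2.01, -2.226) − 0.02·(18.738, -14.934) = (1.63524, -1.92732)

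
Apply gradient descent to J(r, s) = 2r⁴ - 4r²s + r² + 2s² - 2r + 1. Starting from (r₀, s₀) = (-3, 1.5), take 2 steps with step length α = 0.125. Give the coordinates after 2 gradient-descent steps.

(-8491.875, 212.75)

∇J = (8r³ - 8rs + 2r - 2, -4r² + 4s)
(r₁, s₁) = (-3, 1.5) − 0.125·(-188, -30) = (20.5, 5.25)
(r₂, s₂) = (20.5, 5.25) − 0.125·(68099, -1660) = (-8491.875, 212.75)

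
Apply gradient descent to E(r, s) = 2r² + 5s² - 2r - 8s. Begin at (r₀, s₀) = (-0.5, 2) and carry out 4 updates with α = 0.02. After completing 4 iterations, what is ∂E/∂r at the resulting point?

∇E = (4r - 2, 10s - 8)
Step 1: at (-0.5, 2), ∇E = (-4, 12) → (-0.5, 2) − 0.02·(-4, 12) = (-0.42, 1.76)
Step 2: at (-0.42, 1.76), ∇E = (-3.68, 9.6) → (-0.42, 1.76) − 0.02·(-3.68, 9.6) = (-0.3464, 1.568)
Step 3: at (-0.3464, 1.568), ∇E = (-3.3856, 7.68) → (-0.3464, 1.568) − 0.02·(-3.3856, 7.68) = (-0.278688, 1.4144)
Step 4: at (-0.278688, 1.4144), ∇E = (-3.114752, 6.144) → (-0.278688, 1.4144) − 0.02·(-3.114752, 6.144) = (-0.21639296, 1.29152)
∂E/∂r at (-0.21639296, 1.29152) = -2.86557184

-2.86557184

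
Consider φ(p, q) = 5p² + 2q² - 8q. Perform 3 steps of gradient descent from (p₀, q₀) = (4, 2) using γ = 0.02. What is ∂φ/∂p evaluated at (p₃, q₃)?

∇φ = (10p, 4q - 8)
(p₁, q₁) = (4, 2) − 0.02·(40, 0) = (3.2, 2)
(p₂, q₂) = (3.2, 2) − 0.02·(32, 0) = (2.56, 2)
(p₃, q₃) = (2.56, 2) − 0.02·(25.6, 0) = (2.048, 2)
∂φ/∂p at (2.048, 2) = 20.48

20.48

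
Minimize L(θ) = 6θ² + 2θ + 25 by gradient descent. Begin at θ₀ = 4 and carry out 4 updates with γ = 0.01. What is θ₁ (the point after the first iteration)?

L′(θ) = 12θ + 2
θ₁ = 4 − 0.01·50 = 3.5

3.5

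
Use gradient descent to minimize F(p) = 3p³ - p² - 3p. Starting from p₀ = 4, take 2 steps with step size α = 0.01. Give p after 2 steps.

2.111799

F′(p) = 9p² - 2p - 3
Step 1: F′(4) = 133; p₁ = 4 − 0.01·133 = 2.67
Step 2: F′(2.67) = 55.8201; p₂ = 2.67 − 0.01·55.8201 = 2.111799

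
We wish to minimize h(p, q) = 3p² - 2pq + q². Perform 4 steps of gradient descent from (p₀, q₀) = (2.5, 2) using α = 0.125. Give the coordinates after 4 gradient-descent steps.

(0.5703125, 1.375)

∇h = (6p - 2q, -2p + 2q)
Step 1: at (2.5, 2), ∇h = (11, -1) → (2.5, 2) − 0.125·(11, -1) = (1.125, 2.125)
Step 2: at (1.125, 2.125), ∇h = (2.5, 2) → (1.125, 2.125) − 0.125·(2.5, 2) = (0.8125, 1.875)
Step 3: at (0.8125, 1.875), ∇h = (1.125, 2.125) → (0.8125, 1.875) − 0.125·(1.125, 2.125) = (0.671875, 1.609375)
Step 4: at (0.671875, 1.609375), ∇h = (0.8125, 1.875) → (0.671875, 1.609375) − 0.125·(0.8125, 1.875) = (0.5703125, 1.375)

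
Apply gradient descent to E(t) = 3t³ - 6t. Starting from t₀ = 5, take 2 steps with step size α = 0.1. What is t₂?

E′(t) = 9t² - 6
t₁ = 5 − 0.1·219 = -16.9
t₂ = -16.9 − 0.1·2564.49 = -273.349

-273.349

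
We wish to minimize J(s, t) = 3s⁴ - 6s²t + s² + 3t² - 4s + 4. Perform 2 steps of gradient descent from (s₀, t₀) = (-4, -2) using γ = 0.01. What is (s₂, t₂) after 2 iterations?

∇J = (12s³ - 12st + 2s - 4, -6s² + 6t)
Step 1: at (-4, -2), ∇J = (-876, -108) → (-4, -2) − 0.01·(-876, -108) = (4.76, -0.92)
Step 2: at (4.76, -0.92), ∇J = (1352.272512, -141.4656) → (4.76, -0.92) − 0.01·(1352.272512, -141.4656) = (-8.76272512, 0.494656)

(-8.76272512, 0.494656)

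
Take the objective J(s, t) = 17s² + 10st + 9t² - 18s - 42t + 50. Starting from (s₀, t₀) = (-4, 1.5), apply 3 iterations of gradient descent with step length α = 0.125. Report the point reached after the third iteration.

(197.65625, 97.28125)

∇J = (34s + 10t - 18, 10s + 18t - 42)
(s₁, t₁) = (-4, 1.5) − 0.125·(-139, -55) = (13.375, 8.375)
(s₂, t₂) = (13.375, 8.375) − 0.125·(520.5, 242.5) = (-51.6875, -21.9375)
(s₃, t₃) = (-51.6875, -21.9375) − 0.125·(-1994.75, -953.75) = (197.65625, 97.28125)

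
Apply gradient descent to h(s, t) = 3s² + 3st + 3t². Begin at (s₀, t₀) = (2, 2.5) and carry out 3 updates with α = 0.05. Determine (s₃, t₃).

∇h = (6s + 3t, 3s + 6t)
(s₁, t₁) = (2, 2.5) − 0.05·(19.5, 21) = (1.025, 1.45)
(s₂, t₂) = (1.025, 1.45) − 0.05·(10.5, 11.775) = (0.5, 0.86125)
(s₃, t₃) = (0.5, 0.86125) − 0.05·(5.58375, 6.6675) = (0.2208125, 0.527875)

(0.2208125, 0.527875)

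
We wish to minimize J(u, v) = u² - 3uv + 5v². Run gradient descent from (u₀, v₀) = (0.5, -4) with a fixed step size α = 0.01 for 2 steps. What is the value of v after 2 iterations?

-3.2154

∇J = (2u - 3v, -3u + 10v)
(u₁, v₁) = (0.5, -4) − 0.01·(13, -41.5) = (0.37, -3.585)
(u₂, v₂) = (0.37, -3.585) − 0.01·(11.495, -36.96) = (0.25505, -3.2154)
v = -3.2154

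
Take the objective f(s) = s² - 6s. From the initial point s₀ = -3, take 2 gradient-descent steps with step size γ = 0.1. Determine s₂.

f′(s) = 2s - 6
Step 1: f′(-3) = -12; s₁ = -3 − 0.1·(-12) = -1.8
Step 2: f′(-1.8) = -9.6; s₂ = -1.8 − 0.1·(-9.6) = -0.84

-0.84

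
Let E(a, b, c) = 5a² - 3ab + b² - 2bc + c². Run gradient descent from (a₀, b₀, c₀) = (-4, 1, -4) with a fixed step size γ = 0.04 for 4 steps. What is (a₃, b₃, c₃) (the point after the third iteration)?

∇E = (10a - 3b, -3a + 2b - 2c, -2b + 2c)
(a₁, b₁, c₁) = (-4, 1, -4) − 0.04·(-43, 22, -10) = (-2.28, 0.12, -3.6)
(a₂, b₂, c₂) = (-2.28, 0.12, -3.6) − 0.04·(-23.16, 14.28, -7.44) = (-1.3536, -0.4512, -3.3024)
(a₃, b₃, c₃) = (-1.3536, -0.4512, -3.3024) − 0.04·(-12.1824, 9.7632, -5.7024) = (-0.866304, -0.841728, -3.074304)

(-0.866304, -0.841728, -3.074304)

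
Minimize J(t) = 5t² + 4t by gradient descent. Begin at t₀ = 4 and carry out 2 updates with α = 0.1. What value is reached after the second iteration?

J′(t) = 10t + 4
t₁ = 4 − 0.1·44 = -0.4
t₂ = -0.4 − 0.1·0 = -0.4

-0.4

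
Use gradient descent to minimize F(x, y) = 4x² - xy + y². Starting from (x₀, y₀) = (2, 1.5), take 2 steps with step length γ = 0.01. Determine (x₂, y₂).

∇F = (8x - y, -x + 2y)
(x₁, y₁) = (2, 1.5) − 0.01·(14.5, 1) = (1.855, 1.49)
(x₂, y₂) = (1.855, 1.49) − 0.01·(13.35, 1.125) = (1.7215, 1.47875)

(1.7215, 1.47875)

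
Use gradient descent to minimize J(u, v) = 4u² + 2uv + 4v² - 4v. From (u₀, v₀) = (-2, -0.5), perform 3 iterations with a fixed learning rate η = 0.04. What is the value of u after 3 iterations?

∇J = (8u + 2v, 2u + 8v - 4)
Step 1: at (-2, -0.5), ∇J = (-17, -12) → (-2, -0.5) − 0.04·(-17, -12) = (-1.32, -0.02)
Step 2: at (-1.32, -0.02), ∇J = (-10.6, -6.8) → (-1.32, -0.02) − 0.04·(-10.6, -6.8) = (-0.896, 0.252)
Step 3: at (-0.896, 0.252), ∇J = (-6.664, -3.776) → (-0.896, 0.252) − 0.04·(-6.664, -3.776) = (-0.62944, 0.40304)
u = -0.62944

-0.62944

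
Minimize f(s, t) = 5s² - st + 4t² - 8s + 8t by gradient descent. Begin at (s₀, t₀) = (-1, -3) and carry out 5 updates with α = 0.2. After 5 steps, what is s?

1.8176

∇f = (10s - t - 8, -s + 8t + 8)
Step 1: at (-1, -3), ∇f = (-15, -15) → (-1, -3) − 0.2·(-15, -15) = (2, 0)
Step 2: at (2, 0), ∇f = (12, 6) → (2, 0) − 0.2·(12, 6) = (-0.4, -1.2)
Step 3: at (-0.4, -1.2), ∇f = (-10.8, -1.2) → (-0.4, -1.2) − 0.2·(-10.8, -1.2) = (1.76, -0.96)
Step 4: at (1.76, -0.96), ∇f = (10.56, -1.44) → (1.76, -0.96) − 0.2·(10.56, -1.44) = (-0.352, -0.672)
Step 5: at (-0.352, -0.672), ∇f = (-10.848, 2.976) → (-0.352, -0.672) − 0.2·(-10.848, 2.976) = (1.8176, -1.2672)
s = 1.8176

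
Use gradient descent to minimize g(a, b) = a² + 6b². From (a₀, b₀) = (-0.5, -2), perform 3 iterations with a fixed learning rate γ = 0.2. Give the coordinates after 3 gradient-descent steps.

∇g = (2a, 12b)
(a₁, b₁) = (-0.5, -2) − 0.2·(-1, -24) = (-0.3, 2.8)
(a₂, b₂) = (-0.3, 2.8) − 0.2·(-0.6, 33.6) = (-0.18, -3.92)
(a₃, b₃) = (-0.18, -3.92) − 0.2·(-0.36, -47.04) = (-0.108, 5.488)

(-0.108, 5.488)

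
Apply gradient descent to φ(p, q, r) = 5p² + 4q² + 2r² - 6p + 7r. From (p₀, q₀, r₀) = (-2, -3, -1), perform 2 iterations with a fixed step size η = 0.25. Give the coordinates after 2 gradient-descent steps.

(-5.25, -3, -1.75)

∇φ = (10p - 6, 8q, 4r + 7)
Step 1: at (-2, -3, -1), ∇φ = (-26, -24, 3) → (-2, -3, -1) − 0.25·(-26, -24, 3) = (4.5, 3, -1.75)
Step 2: at (4.5, 3, -1.75), ∇φ = (39, 24, 0) → (4.5, 3, -1.75) − 0.25·(39, 24, 0) = (-5.25, -3, -1.75)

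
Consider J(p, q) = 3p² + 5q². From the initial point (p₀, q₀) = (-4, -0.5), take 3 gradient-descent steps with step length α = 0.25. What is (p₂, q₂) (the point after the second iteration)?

∇J = (6p, 10q)
(p₁, q₁) = (-4, -0.5) − 0.25·(-24, -5) = (2, 0.75)
(p₂, q₂) = (2, 0.75) − 0.25·(12, 7.5) = (-1, -1.125)

(-1, -1.125)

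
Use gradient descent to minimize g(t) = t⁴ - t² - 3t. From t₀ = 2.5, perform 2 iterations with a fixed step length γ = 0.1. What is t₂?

g′(t) = 4t³ - 2t - 3
t₁ = 2.5 − 0.1·54.5 = -2.95
t₂ = -2.95 − 0.1·(-99.7895) = 7.02895

7.02895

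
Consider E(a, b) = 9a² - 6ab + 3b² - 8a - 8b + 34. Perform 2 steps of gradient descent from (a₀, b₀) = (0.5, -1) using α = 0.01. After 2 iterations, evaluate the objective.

40.56503056

∇E = (18a - 6b - 8, -6a + 6b - 8)
(a₁, b₁) = (0.5, -1) − 0.01·(7, -17) = (0.43, -0.83)
(a₂, b₂) = (0.43, -0.83) − 0.01·(4.72, -15.56) = (0.3828, -0.6744)
E(0.3828, -0.6744) = 40.56503056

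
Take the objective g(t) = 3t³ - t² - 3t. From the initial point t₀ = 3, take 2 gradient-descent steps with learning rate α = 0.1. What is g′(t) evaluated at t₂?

g′(t) = 9t² - 2t - 3
t₁ = 3 − 0.1·72 = -4.2
t₂ = -4.2 − 0.1·164.16 = -20.616
g′(t) at (-20.616) = 3863.407104

3863.407104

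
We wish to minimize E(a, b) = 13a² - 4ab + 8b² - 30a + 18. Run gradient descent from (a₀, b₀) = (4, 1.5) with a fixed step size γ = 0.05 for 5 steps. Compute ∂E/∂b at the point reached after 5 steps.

∇E = (26a - 4b - 30, -4a + 16b)
(a₁, b₁) = (4, 1.5) − 0.05·(68, 8) = (0.6, 1.1)
(a₂, b₂) = (0.6, 1.1) − 0.05·(-18.8, 15.2) = (1.54, 0.34)
(a₃, b₃) = (1.54, 0.34) − 0.05·(8.68, -0.72) = (1.106, 0.376)
(a₄, b₄) = (1.106, 0.376) − 0.05·(-2.748, 1.592) = (1.2434, 0.2964)
(a₅, b₅) = (1.2434, 0.2964) − 0.05·(1.1428, -0.2312) = (1.18626, 0.30796)
∂E/∂b at (1.18626, 0.30796) = 0.18232

0.18232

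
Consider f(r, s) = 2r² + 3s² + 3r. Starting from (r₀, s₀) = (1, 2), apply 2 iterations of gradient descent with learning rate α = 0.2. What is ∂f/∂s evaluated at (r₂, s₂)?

0.48

∇f = (4r + 3, 6s)
(r₁, s₁) = (1, 2) − 0.2·(7, 12) = (-0.4, -0.4)
(r₂, s₂) = (-0.4, -0.4) − 0.2·(1.4, -2.4) = (-0.68, 0.08)
∂f/∂s at (-0.68, 0.08) = 0.48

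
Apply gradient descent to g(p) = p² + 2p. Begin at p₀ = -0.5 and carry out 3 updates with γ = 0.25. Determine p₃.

g′(p) = 2p + 2
Step 1: g′(-0.5) = 1; p₁ = -0.5 − 0.25·1 = -0.75
Step 2: g′(-0.75) = 0.5; p₂ = -0.75 − 0.25·0.5 = -0.875
Step 3: g′(-0.875) = 0.25; p₃ = -0.875 − 0.25·0.25 = -0.9375

-0.9375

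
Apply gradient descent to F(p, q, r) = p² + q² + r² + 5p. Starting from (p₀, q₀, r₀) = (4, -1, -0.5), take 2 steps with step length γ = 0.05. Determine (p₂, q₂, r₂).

∇F = (2p + 5, 2q, 2r)
Step 1: at (4, -1, -0.5), ∇F = (13, -2, -1) → (4, -1, -0.5) − 0.05·(13, -2, -1) = (3.35, -0.9, -0.45)
Step 2: at (3.35, -0.9, -0.45), ∇F = (11.7, -1.8, -0.9) → (3.35, -0.9, -0.45) − 0.05·(11.7, -1.8, -0.9) = (2.765, -0.81, -0.405)

(2.765, -0.81, -0.405)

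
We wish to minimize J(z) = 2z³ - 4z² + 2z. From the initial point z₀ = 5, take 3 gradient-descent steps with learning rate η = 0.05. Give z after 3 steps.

-1.8966912

J′(z) = 6z² - 8z + 2
z₁ = 5 − 0.05·112 = -0.6
z₂ = -0.6 − 0.05·8.96 = -1.048
z₃ = -1.048 − 0.05·16.973824 = -1.8966912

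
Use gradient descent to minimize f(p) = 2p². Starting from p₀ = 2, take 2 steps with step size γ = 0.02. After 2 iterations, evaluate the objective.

f′(p) = 4p
Step 1: f′(2) = 8; p₁ = 2 − 0.02·8 = 1.84
Step 2: f′(1.84) = 7.36; p₂ = 1.84 − 0.02·7.36 = 1.6928
f(1.6928) = 5.73114368

5.73114368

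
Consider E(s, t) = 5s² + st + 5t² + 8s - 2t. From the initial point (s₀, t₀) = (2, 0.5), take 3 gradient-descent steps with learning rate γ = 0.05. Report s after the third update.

-0.4723125

∇E = (10s + t + 8, s + 10t - 2)
(s₁, t₁) = (2, 0.5) − 0.05·(28.5, 5) = (0.575, 0.25)
(s₂, t₂) = (0.575, 0.25) − 0.05·(14, 1.075) = (-0.125, 0.19625)
(s₃, t₃) = (-0.125, 0.19625) − 0.05·(6.94625, -0.1625) = (-0.4723125, 0.204375)
s = -0.4723125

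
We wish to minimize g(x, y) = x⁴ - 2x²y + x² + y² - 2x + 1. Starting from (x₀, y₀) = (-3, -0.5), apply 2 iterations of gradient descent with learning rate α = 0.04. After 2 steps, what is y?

∇g = (4x³ - 4xy + 2x - 2, -2x² + 2y)
(x₁, y₁) = (-3, -0.5) − 0.04·(-122, -19) = (1.88, 0.26)
(x₂, y₂) = (1.88, 0.26) − 0.04·(26.383488, -6.5488) = (0.82466048, 0.521952)
y = 0.521952

0.521952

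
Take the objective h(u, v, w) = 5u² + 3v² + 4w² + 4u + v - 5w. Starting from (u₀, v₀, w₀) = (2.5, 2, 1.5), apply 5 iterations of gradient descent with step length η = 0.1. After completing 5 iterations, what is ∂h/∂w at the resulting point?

0.00224

∇h = (10u + 4, 6v + 1, 8w - 5)
Step 1: at (2.5, 2, 1.5), ∇h = (29, 13, 7) → (2.5, 2, 1.5) − 0.1·(29, 13, 7) = (-0.4, 0.7, 0.8)
Step 2: at (-0.4, 0.7, 0.8), ∇h = (0, 5.2, 1.4) → (-0.4, 0.7, 0.8) − 0.1·(0, 5.2, 1.4) = (-0.4, 0.18, 0.66)
Step 3: at (-0.4, 0.18, 0.66), ∇h = (0, 2.08, 0.28) → (-0.4, 0.18, 0.66) − 0.1·(0, 2.08, 0.28) = (-0.4, -0.028, 0.632)
Step 4: at (-0.4, -0.028, 0.632), ∇h = (0, 0.832, 0.056) → (-0.4, -0.028, 0.632) − 0.1·(0, 0.832, 0.056) = (-0.4, -0.1112, 0.6264)
Step 5: at (-0.4, -0.1112, 0.6264), ∇h = (0, 0.3328, 0.0112) → (-0.4, -0.1112, 0.6264) − 0.1·(0, 0.3328, 0.0112) = (-0.4, -0.14448, 0.62528)
∂h/∂w at (-0.4, -0.14448, 0.62528) = 0.00224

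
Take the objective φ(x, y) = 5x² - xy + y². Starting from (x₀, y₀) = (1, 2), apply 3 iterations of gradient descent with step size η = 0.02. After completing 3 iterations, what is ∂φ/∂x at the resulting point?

4.243992

∇φ = (10x - y, -x + 2y)
Step 1: at (1, 2), ∇φ = (8, 3) → (1, 2) − 0.02·(8, 3) = (0.84, 1.94)
Step 2: at (0.84, 1.94), ∇φ = (6.46, 3.04) → (0.84, 1.94) − 0.02·(6.46, 3.04) = (0.7108, 1.8792)
Step 3: at (0.7108, 1.8792), ∇φ = (5.2288, 3.0476) → (0.7108, 1.8792) − 0.02·(5.2288, 3.0476) = (0.606224, 1.818248)
∂φ/∂x at (0.606224, 1.818248) = 4.243992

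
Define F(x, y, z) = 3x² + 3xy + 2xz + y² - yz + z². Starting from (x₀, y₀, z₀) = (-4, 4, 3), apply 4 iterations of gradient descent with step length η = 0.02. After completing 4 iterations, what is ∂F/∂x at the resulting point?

∇F = (6x + 3y + 2z, 3x + 2y - z, 2x - y + 2z)
Step 1: at (-4, 4, 3), ∇F = (-6, -7, -6) → (-4, 4, 3) − 0.02·(-6, -7, -6) = (-3.88, 4.14, 3.12)
Step 2: at (-3.88, 4.14, 3.12), ∇F = (-4.62, -6.48, -5.66) → (-3.88, 4.14, 3.12) − 0.02·(-4.62, -6.48, -5.66) = (-3.7876, 4.2696, 3.2332)
Step 3: at (-3.7876, 4.2696, 3.2332), ∇F = (-3.4504, -6.0568, -5.3784) → (-3.7876, 4.2696, 3.2332) − 0.02·(-3.4504, -6.0568, -5.3784) = (-3.718592, 4.390736, 3.340768)
Step 4: at (-3.718592, 4.390736, 3.340768), ∇F = (-2.457808, -5.715072, -5.146384) → (-3.718592, 4.390736, 3.340768) − 0.02·(-2.457808, -5.715072, -5.146384) = (-3.66943584, 4.50503744, 3.44369568)
∂F/∂x at (-3.66943584, 4.50503744, 3.44369568) = -1.61411136

-1.61411136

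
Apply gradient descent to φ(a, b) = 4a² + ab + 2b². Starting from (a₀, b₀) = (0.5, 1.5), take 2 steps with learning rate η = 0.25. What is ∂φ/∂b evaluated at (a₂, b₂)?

1.78125

∇φ = (8a + b, a + 4b)
(a₁, b₁) = (0.5, 1.5) − 0.25·(5.5, 6.5) = (-0.875, -0.125)
(a₂, b₂) = (-0.875, -0.125) − 0.25·(-7.125, -1.375) = (0.90625, 0.21875)
∂φ/∂b at (0.90625, 0.21875) = 1.78125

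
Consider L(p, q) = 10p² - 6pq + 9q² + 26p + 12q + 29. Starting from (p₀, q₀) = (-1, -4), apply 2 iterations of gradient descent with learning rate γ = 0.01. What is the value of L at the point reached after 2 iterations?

31.56532384

∇L = (20p - 6q + 26, -6p + 18q + 12)
(p₁, q₁) = (-1, -4) − 0.01·(30, -54) = (-1.3, -3.46)
(p₂, q₂) = (-1.3, -3.46) − 0.01·(20.76, -42.48) = (-1.5076, -3.0352)
L(-1.5076, -3.0352) = 31.56532384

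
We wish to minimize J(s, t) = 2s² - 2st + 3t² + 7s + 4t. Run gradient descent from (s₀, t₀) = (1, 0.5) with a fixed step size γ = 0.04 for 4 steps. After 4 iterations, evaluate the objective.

-2.95970537984

∇J = (4s - 2t + 7, -2s + 6t + 4)
(s₁, t₁) = (1, 0.5) − 0.04·(10, 5) = (0.6, 0.3)
(s₂, t₂) = (0.6, 0.3) − 0.04·(8.8, 4.6) = (0.248, 0.116)
(s₃, t₃) = (0.248, 0.116) − 0.04·(7.76, 4.2) = (-0.0624, -0.052)
(s₄, t₄) = (-0.0624, -0.052) − 0.04·(6.8544, 3.8128) = (-0.336576, -0.204512)
J(-0.336576, -0.204512) = -2.95970537984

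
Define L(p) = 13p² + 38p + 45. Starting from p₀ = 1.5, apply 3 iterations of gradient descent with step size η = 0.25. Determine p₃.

L′(p) = 26p + 38
Step 1: L′(1.5) = 77; p₁ = 1.5 − 0.25·77 = -17.75
Step 2: L′(-17.75) = -423.5; p₂ = -17.75 − 0.25·(-423.5) = 88.125
Step 3: L′(88.125) = 2329.25; p₃ = 88.125 − 0.25·2329.25 = -494.1875

-494.1875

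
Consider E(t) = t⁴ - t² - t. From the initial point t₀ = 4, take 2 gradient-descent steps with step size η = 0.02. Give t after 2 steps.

E′(t) = 4t³ - 2t - 1
Step 1: E′(4) = 247; t₁ = 4 − 0.02·247 = -0.94
Step 2: E′(-0.94) = -2.442336; t₂ = -0.94 − 0.02·(-2.442336) = -0.89115328

-0.89115328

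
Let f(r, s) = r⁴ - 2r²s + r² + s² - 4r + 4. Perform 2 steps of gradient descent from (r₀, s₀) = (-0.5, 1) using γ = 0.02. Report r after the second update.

∇f = (4r³ - 4rs + 2r - 4, -2r² + 2s)
(r₁, s₁) = (-0.5, 1) − 0.02·(-3.5, 1.5) = (-0.43, 0.97)
(r₂, s₂) = (-0.43, 0.97) − 0.02·(-3.509628, 1.5702) = (-0.35980744, 0.938596)
r = -0.35980744

-0.35980744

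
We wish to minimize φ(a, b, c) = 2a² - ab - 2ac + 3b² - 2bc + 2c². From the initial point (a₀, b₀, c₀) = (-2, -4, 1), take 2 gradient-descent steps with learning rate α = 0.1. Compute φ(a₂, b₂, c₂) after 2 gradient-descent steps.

∇φ = (4a - b - 2c, -a + 6b - 2c, -2a - 2b + 4c)
(a₁, b₁, c₁) = (-2, -4, 1) − 0.1·(-6, -24, 16) = (-1.4, -1.6, -0.6)
(a₂, b₂, c₂) = (-1.4, -1.6, -0.6) − 0.1·(-2.8, -7, 3.6) = (-1.12, -0.9, -0.96)
φ(-1.12, -0.9, -0.96) = 1.8956

1.8956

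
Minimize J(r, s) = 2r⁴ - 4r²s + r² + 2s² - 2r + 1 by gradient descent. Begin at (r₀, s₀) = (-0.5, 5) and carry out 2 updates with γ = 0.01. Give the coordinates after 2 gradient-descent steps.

(-0.85776832, 4.635024)

∇J = (8r³ - 8rs + 2r - 2, -4r² + 4s)
Step 1: at (-0.5, 5), ∇J = (16, 19) → (-0.5, 5) − 0.01·(16, 19) = (-0.66, 4.81)
Step 2: at (-0.66, 4.81), ∇J = (19.776832, 17.4976) → (-0.66, 4.81) − 0.01·(19.776832, 17.4976) = (-0.85776832, 4.635024)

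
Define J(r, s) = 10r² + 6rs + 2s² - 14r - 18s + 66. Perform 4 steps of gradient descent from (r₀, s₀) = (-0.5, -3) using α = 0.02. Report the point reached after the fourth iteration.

∇J = (20r + 6s - 14, 6r + 4s - 18)
Step 1: at (-0.5, -3), ∇J = (-42, -33) → (-0.5, -3) − 0.02·(-42, -33) = (0.34, -2.34)
Step 2: at (0.34, -2.34), ∇J = (-21.24, -25.32) → (0.34, -2.34) − 0.02·(-21.24, -25.32) = (0.7648, -1.8336)
Step 3: at (0.7648, -1.8336), ∇J = (-9.7056, -20.7456) → (0.7648, -1.8336) − 0.02·(-9.7056, -20.7456) = (0.958912, -1.418688)
Step 4: at (0.958912, -1.418688), ∇J = (-3.333888, -17.92128) → (0.958912, -1.418688) − 0.02·(-3.333888, -17.92128) = (1.02558976, -1.0602624)

(1.02558976, -1.0602624)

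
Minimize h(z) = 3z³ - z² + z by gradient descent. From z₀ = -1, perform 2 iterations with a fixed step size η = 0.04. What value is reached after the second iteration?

h′(z) = 9z² - 2z + 1
Step 1: h′(-1) = 12; z₁ = -1 − 0.04·12 = -1.48
Step 2: h′(-1.48) = 23.6736; z₂ = -1.48 − 0.04·23.6736 = -2.426944

-2.426944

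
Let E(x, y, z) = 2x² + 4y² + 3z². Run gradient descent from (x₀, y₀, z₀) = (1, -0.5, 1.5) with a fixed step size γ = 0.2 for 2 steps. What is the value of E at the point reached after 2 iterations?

0.1436

∇E = (4x, 8y, 6z)
(x₁, y₁, z₁) = (1, -0.5, 1.5) − 0.2·(4, -4, 9) = (0.2, 0.3, -0.3)
(x₂, y₂, z₂) = (0.2, 0.3, -0.3) − 0.2·(0.8, 2.4, -1.8) = (0.04, -0.18, 0.06)
E(0.04, -0.18, 0.06) = 0.1436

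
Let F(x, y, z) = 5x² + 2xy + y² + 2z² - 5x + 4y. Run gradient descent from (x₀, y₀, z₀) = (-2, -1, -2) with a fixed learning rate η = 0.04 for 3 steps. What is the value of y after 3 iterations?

-0.995904

∇F = (10x + 2y - 5, 2x + 2y + 4, 4z)
Step 1: at (-2, -1, -2), ∇F = (-27, -2, -8) → (-2, -1, -2) − 0.04·(-27, -2, -8) = (-0.92, -0.92, -1.68)
Step 2: at (-0.92, -0.92, -1.68), ∇F = (-16.04, 0.32, -6.72) → (-0.92, -0.92, -1.68) − 0.04·(-16.04, 0.32, -6.72) = (-0.2784, -0.9328, -1.4112)
Step 3: at (-0.2784, -0.9328, -1.4112), ∇F = (-9.6496, 1.5776, -5.6448) → (-0.2784, -0.9328, -1.4112) − 0.04·(-9.6496, 1.5776, -5.6448) = (0.107584, -0.995904, -1.185408)
y = -0.995904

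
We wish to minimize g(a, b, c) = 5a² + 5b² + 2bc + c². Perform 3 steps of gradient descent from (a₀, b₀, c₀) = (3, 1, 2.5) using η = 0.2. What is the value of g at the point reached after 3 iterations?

66.966608

∇g = (10a, 10b + 2c, 2b + 2c)
Step 1: at (3, 1, 2.5), ∇g = (30, 15, 7) → (3, 1, 2.5) − 0.2·(30, 15, 7) = (-3, -2, 1.1)
Step 2: at (-3, -2, 1.1), ∇g = (-30, -17.8, -1.8) → (-3, -2, 1.1) − 0.2·(-30, -17.8, -1.8) = (3, 1.56, 1.46)
Step 3: at (3, 1.56, 1.46), ∇g = (30, 18.52, 6.04) → (3, 1.56, 1.46) − 0.2·(30, 18.52, 6.04) = (-3, -2.144, 0.252)
g(-3, -2.144, 0.252) = 66.966608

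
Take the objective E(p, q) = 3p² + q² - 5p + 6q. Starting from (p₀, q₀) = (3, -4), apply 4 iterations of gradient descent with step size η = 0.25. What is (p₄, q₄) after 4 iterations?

(0.96875, -3.0625)

∇E = (6p - 5, 2q + 6)
Step 1: at (3, -4), ∇E = (13, -2) → (3, -4) − 0.25·(13, -2) = (-0.25, -3.5)
Step 2: at (-0.25, -3.5), ∇E = (-6.5, -1) → (-0.25, -3.5) − 0.25·(-6.5, -1) = (1.375, -3.25)
Step 3: at (1.375, -3.25), ∇E = (3.25, -0.5) → (1.375, -3.25) − 0.25·(3.25, -0.5) = (0.5625, -3.125)
Step 4: at (0.5625, -3.125), ∇E = (-1.625, -0.25) → (0.5625, -3.125) − 0.25·(-1.625, -0.25) = (0.96875, -3.0625)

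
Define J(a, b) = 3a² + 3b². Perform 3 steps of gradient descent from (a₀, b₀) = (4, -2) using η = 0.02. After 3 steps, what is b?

∇J = (6a, 6b)
Step 1: at (4, -2), ∇J = (24, -12) → (4, -2) − 0.02·(24, -12) = (3.52, -1.76)
Step 2: at (3.52, -1.76), ∇J = (21.12, -10.56) → (3.52, -1.76) − 0.02·(21.12, -10.56) = (3.0976, -1.5488)
Step 3: at (3.0976, -1.5488), ∇J = (18.5856, -9.2928) → (3.0976, -1.5488) − 0.02·(18.5856, -9.2928) = (2.725888, -1.362944)
b = -1.362944

-1.362944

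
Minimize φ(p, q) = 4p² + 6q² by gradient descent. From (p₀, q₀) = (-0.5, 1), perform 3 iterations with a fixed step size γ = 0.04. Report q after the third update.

0.140608

∇φ = (8p, 12q)
(p₁, q₁) = (-0.5, 1) − 0.04·(-4, 12) = (-0.34, 0.52)
(p₂, q₂) = (-0.34, 0.52) − 0.04·(-2.72, 6.24) = (-0.2312, 0.2704)
(p₃, q₃) = (-0.2312, 0.2704) − 0.04·(-1.8496, 3.2448) = (-0.157216, 0.140608)
q = 0.140608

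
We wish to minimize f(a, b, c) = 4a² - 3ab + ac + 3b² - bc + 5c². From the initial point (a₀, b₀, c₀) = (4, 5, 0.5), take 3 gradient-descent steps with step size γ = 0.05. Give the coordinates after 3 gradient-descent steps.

(1.9829375, 2.7416875, 0.144625)

∇f = (8a - 3b + c, -3a + 6b - c, a - b + 10c)
(a₁, b₁, c₁) = (4, 5, 0.5) − 0.05·(17.5, 17.5, 4) = (3.125, 4.125, 0.3)
(a₂, b₂, c₂) = (3.125, 4.125, 0.3) − 0.05·(12.925, 15.075, 2) = (2.47875, 3.37125, 0.2)
(a₃, b₃, c₃) = (2.47875, 3.37125, 0.2) − 0.05·(9.91625, 12.59125, 1.1075) = (1.9829375, 2.7416875, 0.144625)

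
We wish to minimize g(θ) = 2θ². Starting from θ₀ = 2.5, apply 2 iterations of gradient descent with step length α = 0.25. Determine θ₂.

g′(θ) = 4θ
Step 1: g′(2.5) = 10; θ₁ = 2.5 − 0.25·10 = 0
Step 2: g′(0) = 0; θ₂ = 0 − 0.25·0 = 0

0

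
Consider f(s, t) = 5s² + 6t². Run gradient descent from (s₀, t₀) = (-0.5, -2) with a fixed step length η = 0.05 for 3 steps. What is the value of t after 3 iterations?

∇f = (10s, 12t)
(s₁, t₁) = (-0.5, -2) − 0.05·(-5, -24) = (-0.25, -0.8)
(s₂, t₂) = (-0.25, -0.8) − 0.05·(-2.5, -9.6) = (-0.125, -0.32)
(s₃, t₃) = (-0.125, -0.32) − 0.05·(-1.25, -3.84) = (-0.0625, -0.128)
t = -0.128

-0.128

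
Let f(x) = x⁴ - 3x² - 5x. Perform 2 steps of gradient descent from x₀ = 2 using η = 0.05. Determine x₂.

f′(x) = 4x³ - 6x - 5
x₁ = 2 − 0.05·15 = 1.25
x₂ = 1.25 − 0.05·(-4.6875) = 1.484375

1.484375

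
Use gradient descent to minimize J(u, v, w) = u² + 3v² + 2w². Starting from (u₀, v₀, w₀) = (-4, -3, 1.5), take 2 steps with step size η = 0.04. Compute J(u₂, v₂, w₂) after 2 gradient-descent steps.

22.710496

∇J = (2u, 6v, 4w)
(u₁, v₁, w₁) = (-4, -3, 1.5) − 0.04·(-8, -18, 6) = (-3.68, -2.28, 1.26)
(u₂, v₂, w₂) = (-3.68, -2.28, 1.26) − 0.04·(-7.36, -13.68, 5.04) = (-3.3856, -1.7328, 1.0584)
J(-3.3856, -1.7328, 1.0584) = 22.710496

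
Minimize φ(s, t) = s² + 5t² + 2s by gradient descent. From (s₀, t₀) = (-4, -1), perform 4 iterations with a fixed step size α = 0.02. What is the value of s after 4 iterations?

-3.54803968

∇φ = (2s + 2, 10t)
(s₁, t₁) = (-4, -1) − 0.02·(-6, -10) = (-3.88, -0.8)
(s₂, t₂) = (-3.88, -0.8) − 0.02·(-5.76, -8) = (-3.7648, -0.64)
(s₃, t₃) = (-3.7648, -0.64) − 0.02·(-5.5296, -6.4) = (-3.654208, -0.512)
(s₄, t₄) = (-3.654208, -0.512) − 0.02·(-5.308416, -5.12) = (-3.54803968, -0.4096)
s = -3.54803968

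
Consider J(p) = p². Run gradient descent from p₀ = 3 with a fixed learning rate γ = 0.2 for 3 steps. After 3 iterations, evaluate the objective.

J′(p) = 2p
Step 1: J′(3) = 6; p₁ = 3 − 0.2·6 = 1.8
Step 2: J′(1.8) = 3.6; p₂ = 1.8 − 0.2·3.6 = 1.08
Step 3: J′(1.08) = 2.16; p₃ = 1.08 − 0.2·2.16 = 0.648
J(0.648) = 0.419904

0.419904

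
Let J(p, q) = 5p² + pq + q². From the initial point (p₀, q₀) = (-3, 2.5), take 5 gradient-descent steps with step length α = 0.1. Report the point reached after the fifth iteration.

(-0.123065, 0.99967)

∇J = (10p + q, p + 2q)
Step 1: at (-3, 2.5), ∇J = (-27.5, 2) → (-3, 2.5) − 0.1·(-27.5, 2) = (-0.25, 2.3)
Step 2: at (-0.25, 2.3), ∇J = (-0.2, 4.35) → (-0.25, 2.3) − 0.1·(-0.2, 4.35) = (-0.23, 1.865)
Step 3: at (-0.23, 1.865), ∇J = (-0.435, 3.5) → (-0.23, 1.865) − 0.1·(-0.435, 3.5) = (-0.1865, 1.515)
Step 4: at (-0.1865, 1.515), ∇J = (-0.35, 2.8435) → (-0.1865, 1.515) − 0.1·(-0.35, 2.8435) = (-0.1515, 1.23065)
Step 5: at (-0.1515, 1.23065), ∇J = (-0.28435, 2.3098) → (-0.1515, 1.23065) − 0.1·(-0.28435, 2.3098) = (-0.123065, 0.99967)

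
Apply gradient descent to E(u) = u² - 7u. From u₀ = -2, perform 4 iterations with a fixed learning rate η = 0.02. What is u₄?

E′(u) = 2u - 7
u₁ = -2 − 0.02·(-11) = -1.78
u₂ = -1.78 − 0.02·(-10.56) = -1.5688
u₃ = -1.5688 − 0.02·(-10.1376) = -1.366048
u₄ = -1.366048 − 0.02·(-9.732096) = -1.17140608

-1.17140608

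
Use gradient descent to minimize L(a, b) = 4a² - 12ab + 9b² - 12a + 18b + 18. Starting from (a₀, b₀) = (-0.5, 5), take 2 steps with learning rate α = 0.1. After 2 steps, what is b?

11.84

∇L = (8a - 12b - 12, -12a + 18b + 18)
(a₁, b₁) = (-0.5, 5) − 0.1·(-76, 114) = (7.1, -6.4)
(a₂, b₂) = (7.1, -6.4) − 0.1·(121.6, -182.4) = (-5.06, 11.84)
b = 11.84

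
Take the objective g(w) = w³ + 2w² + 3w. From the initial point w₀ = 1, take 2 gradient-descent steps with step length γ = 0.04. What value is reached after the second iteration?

g′(w) = 3w² + 4w + 3
w₁ = 1 − 0.04·10 = 0.6
w₂ = 0.6 − 0.04·6.48 = 0.3408

0.3408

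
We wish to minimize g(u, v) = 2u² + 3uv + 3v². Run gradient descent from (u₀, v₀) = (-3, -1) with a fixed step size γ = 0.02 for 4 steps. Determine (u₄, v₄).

∇g = (4u + 3v, 3u + 6v)
(u₁, v₁) = (-3, -1) − 0.02·(-15, -15) = (-2.7, -0.7)
(u₂, v₂) = (-2.7, -0.7) − 0.02·(-12.9, -12.3) = (-2.442, -0.454)
(u₃, v₃) = (-2.442, -0.454) − 0.02·(-11.13, -10.05) = (-2.2194, -0.253)
(u₄, v₄) = (-2.2194, -0.253) − 0.02·(-9.6366, -8.1762) = (-2.026668, -0.089476)

(-2.026668, -0.089476)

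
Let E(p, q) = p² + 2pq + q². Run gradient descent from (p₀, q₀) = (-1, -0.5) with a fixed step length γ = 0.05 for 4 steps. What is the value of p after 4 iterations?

∇E = (2p + 2q, 2p + 2q)
Step 1: at (-1, -0.5), ∇E = (-3, -3) → (-1, -0.5) − 0.05·(-3, -3) = (-0.85, -0.35)
Step 2: at (-0.85, -0.35), ∇E = (-2.4, -2.4) → (-0.85, -0.35) − 0.05·(-2.4, -2.4) = (-0.73, -0.23)
Step 3: at (-0.73, -0.23), ∇E = (-1.92, -1.92) → (-0.73, -0.23) − 0.05·(-1.92, -1.92) = (-0.634, -0.134)
Step 4: at (-0.634, -0.134), ∇E = (-1.536, -1.536) → (-0.634, -0.134) − 0.05·(-1.536, -1.536) = (-0.5572, -0.0572)
p = -0.5572

-0.5572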